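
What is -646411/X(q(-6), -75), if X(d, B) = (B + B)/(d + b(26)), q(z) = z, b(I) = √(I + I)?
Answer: -646411/25 + 646411*√13/75 ≈ 5219.1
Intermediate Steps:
b(I) = √2*√I (b(I) = √(2*I) = √2*√I)
X(d, B) = 2*B/(d + 2*√13) (X(d, B) = (B + B)/(d + √2*√26) = (2*B)/(d + 2*√13) = 2*B/(d + 2*√13))
-646411/X(q(-6), -75) = -(646411/25 - 646411*√13/75) = -646411*(1/25 - √13/75) = -646411/25 + 646411*√13/75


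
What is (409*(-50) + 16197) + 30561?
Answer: 26308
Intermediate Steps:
(409*(-50) + 16197) + 30561 = (-20450 + 16197) + 30561 = -4253 + 30561 = 26308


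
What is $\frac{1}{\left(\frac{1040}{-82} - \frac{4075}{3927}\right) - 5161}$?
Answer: $- \frac{161007}{833166242} \approx -0.00019325$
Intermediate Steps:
$\frac{1}{\left(\frac{1040}{-82} - \frac{4075}{3927}\right) - 5161} = \frac{1}{\left(1040 \left(- \frac{1}{82}\right) - \frac{4075}{3927}\right) - 5161} = \frac{1}{\left(- \frac{520}{41} - \frac{4075}{3927}\right) - 5161} = \frac{1}{- \frac{2209115}{161007} - 5161} = \frac{1}{- \frac{833166242}{161007}} = - \frac{161007}{833166242}$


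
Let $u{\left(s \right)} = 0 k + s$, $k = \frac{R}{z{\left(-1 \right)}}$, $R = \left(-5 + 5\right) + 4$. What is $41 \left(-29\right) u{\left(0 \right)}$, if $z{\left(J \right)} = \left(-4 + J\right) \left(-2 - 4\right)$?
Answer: $0$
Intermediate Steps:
$R = 4$ ($R = 0 + 4 = 4$)
$z{\left(J \right)} = 24 - 6 J$ ($z{\left(J \right)} = \left(-4 + J\right) \left(-6\right) = 24 - 6 J$)
$k = \frac{2}{15}$ ($k = \frac{4}{24 - -6} = \frac{4}{24 + 6} = \frac{4}{30} = 4 \cdot \frac{1}{30} = \frac{2}{15} \approx 0.13333$)
$u{\left(s \right)} = s$ ($u{\left(s \right)} = 0 \cdot \frac{2}{15} + s = 0 + s = s$)
$41 \left(-29\right) u{\left(0 \right)} = 41 \left(-29\right) 0 = \left(-1189\right) 0 = 0$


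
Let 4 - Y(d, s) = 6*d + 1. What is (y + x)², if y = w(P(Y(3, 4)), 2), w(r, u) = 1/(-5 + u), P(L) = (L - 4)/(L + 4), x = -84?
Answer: 64009/9 ≈ 7112.1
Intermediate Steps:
Y(d, s) = 3 - 6*d (Y(d, s) = 4 - (6*d + 1) = 4 - (1 + 6*d) = 4 + (-1 - 6*d) = 3 - 6*d)
P(L) = (-4 + L)/(4 + L)
y = -⅓ (y = 1/(-5 + 2) = 1/(-3) = -⅓ ≈ -0.33333)
(y + x)² = (-⅓ - 84)² = (-253/3)² = 64009/9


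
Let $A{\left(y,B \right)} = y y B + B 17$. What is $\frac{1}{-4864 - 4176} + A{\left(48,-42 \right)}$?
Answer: $- \frac{881237281}{9040} \approx -97482.0$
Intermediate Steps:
$A{\left(y,B \right)} = 17 B + B y^{2}$ ($A{\left(y,B \right)} = y^{2} B + 17 B = B y^{2} + 17 B = 17 B + B y^{2}$)
$\frac{1}{-4864 - 4176} + A{\left(48,-42 \right)} = \frac{1}{-4864 - 4176} - 42 \left(17 + 48^{2}\right) = \frac{1}{-9040} - 42 \left(17 + 2304\right) = - \frac{1}{9040} - 97482 = - \frac{881237281}{9040}$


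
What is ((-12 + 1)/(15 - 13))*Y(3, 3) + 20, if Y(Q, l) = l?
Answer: 7/2 ≈ 3.5000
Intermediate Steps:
((-12 + 1)/(15 - 13))*Y(3, 3) + 20 = ((-12 + 1)/(15 - 13))*3 + 20 = -11/2*3 + 20 = -33/2 + 20 = 7/2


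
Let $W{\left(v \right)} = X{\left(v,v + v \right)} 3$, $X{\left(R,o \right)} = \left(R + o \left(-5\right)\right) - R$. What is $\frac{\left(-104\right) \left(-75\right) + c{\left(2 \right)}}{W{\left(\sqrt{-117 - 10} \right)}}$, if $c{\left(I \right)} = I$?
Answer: $\frac{3901 i \sqrt{127}}{1905} \approx 23.077 i$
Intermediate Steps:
$X{\left(R,o \right)} = - 5 o$ ($X{\left(R,o \right)} = \left(R - 5 o\right) - R = - 5 o$)
$W{\left(v \right)} = - 30 v$ ($W{\left(v \right)} = - 5 \left(v + v\right) 3 = - 5 \cdot 2 v 3 = - 10 v 3 = - 30 v$)
$\frac{\left(-104\right) \left(-75\right) + c{\left(2 \right)}}{W{\left(\sqrt{-117 - 10} \right)}} = \frac{\left(-104\right) \left(-75\right) + 2}{\left(-30\right) \sqrt{-117 - 10}} = \frac{7800 + 2}{\left(-30\right) \sqrt{-127}} = \frac{7802}{\left(-30\right) i \sqrt{127}} = 7802 \frac{i \sqrt{127}}{3810} = \frac{3901 i \sqrt{127}}{1905}$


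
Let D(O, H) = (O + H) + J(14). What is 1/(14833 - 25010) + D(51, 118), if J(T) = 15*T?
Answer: 3857082/10177 ≈ 379.00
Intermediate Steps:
D(O, H) = 210 + H + O (D(O, H) = (O + H) + 15*14 = (H + O) + 210 = 210 + H + O)
1/(14833 - 25010) + D(51, 118) = 1/(14833 - 25010) + (210 + 118 + 51) = 1/(-10177) + 379 = -1/10177 + 379 = 3857082/10177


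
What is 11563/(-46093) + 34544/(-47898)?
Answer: -1073040583/1103881257 ≈ -0.97206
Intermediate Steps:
11563/(-46093) + 34544/(-47898) = 11563*(-1/46093) + 34544*(-1/47898) = -11563/46093 - 17272/23949 = -1073040583/1103881257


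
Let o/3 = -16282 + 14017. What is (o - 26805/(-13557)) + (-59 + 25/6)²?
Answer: -615975041/162684 ≈ -3786.3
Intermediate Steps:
o = -6795 (o = 3*(-16282 + 14017) = 3*(-2265) = -6795)
(o - 26805/(-13557)) + (-59 + 25/6)² = (-6795 - 26805/(-13557)) + (-59 + 25/6)² = (-6795 - 26805*(-1/13557)) + (-59 + 25*(⅙))² = (-6795 + 8935/4519) + (-59 + 25/6)² = -30697670/4519 + (-329/6)² = -30697670/4519 + 108241/36 = -615975041/162684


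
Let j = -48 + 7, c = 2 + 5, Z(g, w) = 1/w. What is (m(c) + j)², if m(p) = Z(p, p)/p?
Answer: 4032064/2401 ≈ 1679.3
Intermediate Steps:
c = 7
j = -41
m(p) = p⁻² (m(p) = 1/(p*p) = p⁻²)
(m(c) + j)² = (7⁻² - 41)² = (1/49 - 41)² = (-2008/49)² = 4032064/2401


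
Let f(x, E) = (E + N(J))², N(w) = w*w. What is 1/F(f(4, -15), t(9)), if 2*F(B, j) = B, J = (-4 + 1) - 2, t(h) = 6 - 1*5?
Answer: 1/50 ≈ 0.020000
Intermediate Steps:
t(h) = 1 (t(h) = 6 - 5 = 1)
J = -5 (J = -3 - 2 = -5)
N(w) = w²
f(x, E) = (25 + E)² (f(x, E) = (E + (-5)²)² = (E + 25)² = (25 + E)²)
F(B, j) = B/2
1/F(f(4, -15), t(9)) = 1/((25 - 15)²/2) = 1/((½)*10²) = 1/((½)*100) = 1/50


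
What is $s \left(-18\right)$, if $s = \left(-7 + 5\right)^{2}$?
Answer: $-72$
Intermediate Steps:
$s = 4$ ($s = \left(-2\right)^{2} = 4$)
$s \left(-18\right) = 4 \left(-18\right) = -72$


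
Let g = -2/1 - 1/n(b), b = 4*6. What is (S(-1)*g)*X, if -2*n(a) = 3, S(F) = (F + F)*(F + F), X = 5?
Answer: -80/3 ≈ -26.667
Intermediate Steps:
b = 24
S(F) = 4*F**2 (S(F) = (2*F)*(2*F) = 4*F**2)
n(a) = -3/2 (n(a) = -1/2*3 = -3/2)
g = -4/3 (g = -2/1 - 1/(-3/2) = -2*1 - 1*(-2/3) = -2 + 2/3 = -4/3 ≈ -1.3333)
(S(-1)*g)*X = ((4*(-1)**2)*(-4/3))*5 = ((4*1)*(-4/3))*5 = (4*(-4/3))*5 = -16/3*5 = -80/3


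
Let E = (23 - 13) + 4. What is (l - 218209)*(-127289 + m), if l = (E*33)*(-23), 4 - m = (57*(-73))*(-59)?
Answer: 85306026640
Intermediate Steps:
m = -245495 (m = 4 - 57*(-73)*(-59) = 4 - (-4161)*(-59) = 4 - 1*245499 = 4 - 245499 = -245495)
E = 14 (E = 10 + 4 = 14)
l = -10626 (l = (14*33)*(-23) = 462*(-23) = -10626)
(l - 218209)*(-127289 + m) = (-10626 - 218209)*(-127289 - 245495) = -228835*(-372784) = 85306026640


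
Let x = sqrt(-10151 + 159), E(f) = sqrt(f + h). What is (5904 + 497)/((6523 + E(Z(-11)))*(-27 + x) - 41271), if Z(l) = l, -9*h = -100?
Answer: -12524254209/4252153874009 - 751605420*I*sqrt(2498)/4252153874009 ≈ -0.0029454 - 0.0088344*I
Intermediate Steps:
h = 100/9 (h = -1/9*(-100) = 100/9 ≈ 11.111)
E(f) = sqrt(100/9 + f) (E(f) = sqrt(f + 100/9) = sqrt(100/9 + f))
x = 2*I*sqrt(2498) (x = sqrt(-9992) = 2*I*sqrt(2498) ≈ 99.96*I)
(5904 + 497)/((6523 + E(Z(-11)))*(-27 + x) - 41271) = (5904 + 497)/((6523 + sqrt(100 + 9*(-11))/3)*(-27 + 2*I*sqrt(2498)) - 41271) = 6401/((6523 + sqrt(100 - 99)/3)*(-27 + 2*I*sqrt(2498)) - 41271) = 6401/((6523 + sqrt(1)/3)*(-27 + 2*I*sqrt(2498)) - 41271) = 6401/((6523 + (1/3)*1)*(-27 + 2*I*sqrt(2498)) - 41271) = 6401/((6523 + 1/3)*(-27 + 2*I*sqrt(2498)) - 41271) = 6401/(19570*(-27 + 2*I*sqrt(2498))/3 - 41271) = 6401/((-176130 + 39140*I*sqrt(2498)/3) - 41271) = 6401/(-217401 + 39140*I*sqrt(2498)/3)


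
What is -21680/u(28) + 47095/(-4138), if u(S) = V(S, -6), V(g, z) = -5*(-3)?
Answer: -18083653/12414 ≈ -1456.7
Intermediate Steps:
V(g, z) = 15
u(S) = 15
-21680/u(28) + 47095/(-4138) = -21680/15 + 47095/(-4138) = -21680*1/15 + 47095*(-1/4138) = -4336/3 - 47095/4138 = -18083653/12414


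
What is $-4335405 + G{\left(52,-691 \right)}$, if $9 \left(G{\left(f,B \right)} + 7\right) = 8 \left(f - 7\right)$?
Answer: $-4335372$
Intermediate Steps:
$G{\left(f,B \right)} = - \frac{119}{9} + \frac{8 f}{9}$ ($G{\left(f,B \right)} = -7 + \frac{8 \left(f - 7\right)}{9} = -7 + \frac{8 \left(-7 + f\right)}{9} = -7 + \frac{-56 + 8 f}{9} = -7 + \left(- \frac{56}{9} + \frac{8 f}{9}\right) = - \frac{119}{9} + \frac{8 f}{9}$)
$-4335405 + G{\left(52,-691 \right)} = -4335405 + \left(- \frac{119}{9} + \frac{8}{9} \cdot 52\right) = -4335405 + \left(- \frac{119}{9} + \frac{416}{9}\right) = -4335405 + 33 = -4335372$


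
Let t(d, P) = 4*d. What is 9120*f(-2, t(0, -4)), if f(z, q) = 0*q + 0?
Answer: 0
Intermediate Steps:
f(z, q) = 0 (f(z, q) = 0 + 0 = 0)
9120*f(-2, t(0, -4)) = 9120*0 = 0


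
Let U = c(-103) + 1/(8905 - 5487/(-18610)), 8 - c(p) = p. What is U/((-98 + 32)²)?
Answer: 18395775217/721909151172 ≈ 0.025482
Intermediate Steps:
c(p) = 8 - p
U = 18395775217/165727537 (U = (8 - 1*(-103)) + 1/(8905 - 5487/(-18610)) = (8 + 103) + 1/(8905 - 5487*(-1/18610)) = 111 + 1/(8905 + 5487/18610) = 111 + 1/(165727537/18610) = 111 + 18610/165727537 = 18395775217/165727537 ≈ 111.00)
U/((-98 + 32)²) = 18395775217/(165727537*((-98 + 32)²)) = 18395775217/(165727537*((-66)²)) = (18395775217/165727537)/4356 = (18395775217/165727537)*(1/4356) = 18395775217/721909151172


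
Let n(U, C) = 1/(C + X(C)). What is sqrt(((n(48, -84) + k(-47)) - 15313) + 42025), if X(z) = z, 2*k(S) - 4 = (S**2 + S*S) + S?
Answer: sqrt(203914830)/84 ≈ 170.00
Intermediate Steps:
k(S) = 2 + S**2 + S/2 (k(S) = 2 + ((S**2 + S*S) + S)/2 = 2 + ((S**2 + S**2) + S)/2 = 2 + (2*S**2 + S)/2 = 2 + (S + 2*S**2)/2 = 2 + (S**2 + S/2) = 2 + S**2 + S/2)
n(U, C) = 1/(2*C) (n(U, C) = 1/(C + C) = 1/(2*C))
sqrt(((n(48, -84) + k(-47)) - 15313) + 42025) = sqrt((((1/2)/(-84) + (2 + (-47)**2 + (1/2)*(-47))) - 15313) + 42025) = sqrt((((1/2)*(-1/84) + (2 + 2209 - 47/2)) - 15313) + 42025) = sqrt(((-1/168 + 4375/2) - 15313) + 42025) = sqrt((367499/168 - 15313) + 42025) = sqrt(-2205085/168 + 42025) = sqrt(4855115/168) = sqrt(203914830)/84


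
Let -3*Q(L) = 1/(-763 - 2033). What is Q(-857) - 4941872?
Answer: -41452422335/8388 ≈ -4.9419e+6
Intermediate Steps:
Q(L) = 1/8388 (Q(L) = -1/(3*(-763 - 2033)) = -⅓/(-2796) = -⅓*(-1/2796) = 1/8388)
Q(-857) - 4941872 = 1/8388 - 4941872 = -41452422335/8388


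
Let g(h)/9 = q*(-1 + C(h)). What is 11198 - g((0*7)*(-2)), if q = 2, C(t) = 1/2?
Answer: 11207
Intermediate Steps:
C(t) = ½
g(h) = -9 (g(h) = 9*(2*(-1 + ½)) = 9*(2*(-½)) = 9*(-1) = -9)
11198 - g((0*7)*(-2)) = 11198 - 1*(-9) = 11198 + 9 = 11207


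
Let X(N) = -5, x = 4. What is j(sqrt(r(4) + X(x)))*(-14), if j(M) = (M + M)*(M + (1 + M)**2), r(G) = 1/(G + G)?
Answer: 819/2 + 217*I*sqrt(78)/8 ≈ 409.5 + 239.56*I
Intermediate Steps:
r(G) = 1/(2*G)
j(M) = 2*M*(M + (1 + M)**2) (j(M) = (2*M)*(M + (1 + M)**2) = 2*M*(M + (1 + M)**2))
j(sqrt(r(4) + X(x)))*(-14) = (2*sqrt((1/2)/4 - 5)*(sqrt((1/2)/4 - 5) + (1 + sqrt((1/2)/4 - 5))**2))*(-14) = (2*sqrt((1/2)*(1/4) - 5)*(sqrt((1/2)*(1/4) - 5) + (1 + sqrt((1/2)*(1/4) - 5))**2))*(-14) = (2*sqrt(1/8 - 5)*(sqrt(1/8 - 5) + (1 + sqrt(1/8 - 5))**2))*(-14) = (2*sqrt(-39/8)*(sqrt(-39/8) + (1 + sqrt(-39/8))**2))*(-14) = (2*(I*sqrt(78)/4)*(I*sqrt(78)/4 + (1 + I*sqrt(78)/4)**2))*(-14) = (2*(I*sqrt(78)/4)*((1 + I*sqrt(78)/4)**2 + I*sqrt(78)/4))*(-14) = (I*sqrt(78)*((1 + I*sqrt(78)/4)**2 + I*sqrt(78)/4)/2)*(-14) = -7*I*sqrt(78)*((1 + I*sqrt(78)/4)**2 + I*sqrt(78)/4)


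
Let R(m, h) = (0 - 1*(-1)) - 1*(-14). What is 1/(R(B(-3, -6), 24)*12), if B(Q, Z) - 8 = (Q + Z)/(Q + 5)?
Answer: 1/180 ≈ 0.0055556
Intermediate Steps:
B(Q, Z) = 8 + (Q + Z)/(5 + Q) (B(Q, Z) = 8 + (Q + Z)/(Q + 5) = 8 + (Q + Z)/(5 + Q))
R(m, h) = 15 (R(m, h) = (0 + 1) + 14 = 1 + 14 = 15)
1/(R(B(-3, -6), 24)*12) = 1/(15*12) = 1/180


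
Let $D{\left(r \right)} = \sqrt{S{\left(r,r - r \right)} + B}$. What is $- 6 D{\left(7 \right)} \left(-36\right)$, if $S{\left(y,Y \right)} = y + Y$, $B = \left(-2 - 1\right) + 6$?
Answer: $216 \sqrt{10} \approx 683.05$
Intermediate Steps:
$B = 3$ ($B = -3 + 6 = 3$)
$S{\left(y,Y \right)} = Y + y$
$D{\left(r \right)} = \sqrt{3 + r}$ ($D{\left(r \right)} = \sqrt{\left(\left(r - r\right) + r\right) + 3} = \sqrt{\left(0 + r\right) + 3} = \sqrt{r + 3} = \sqrt{3 + r}$)
$- 6 D{\left(7 \right)} \left(-36\right) = - 6 \sqrt{3 + 7} \left(-36\right) = - 6 \sqrt{10} \left(-36\right) = 216 \sqrt{10}$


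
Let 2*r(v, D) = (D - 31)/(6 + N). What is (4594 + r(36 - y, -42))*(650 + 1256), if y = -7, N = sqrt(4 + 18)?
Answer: 61084441/7 + 69569*sqrt(22)/14 ≈ 8.7497e+6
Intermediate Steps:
N = sqrt(22) ≈ 4.6904
r(v, D) = (-31 + D)/(2*(6 + sqrt(22))) (r(v, D) = ((D - 31)/(6 + sqrt(22)))/2 = ((-31 + D)/(6 + sqrt(22)))/2 = (-31 + D)/(2*(6 + sqrt(22))))
(4594 + r(36 - y, -42))*(650 + 1256) = (4594 + (-31 - 42)/(2*(6 + sqrt(22))))*(650 + 1256) = (4594 + (1/2)*(-73)/(6 + sqrt(22)))*1906 = (4594 - 73/(2*(6 + sqrt(22))))*1906 = 8756164 - 69569/(6 + sqrt(22))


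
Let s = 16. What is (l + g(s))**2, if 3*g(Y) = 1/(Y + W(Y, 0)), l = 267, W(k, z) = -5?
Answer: 77651344/1089 ≈ 71305.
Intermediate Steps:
g(Y) = 1/(3*(-5 + Y)) (g(Y) = 1/(3*(Y - 5)) = 1/(3*(-5 + Y)))
(l + g(s))**2 = (267 + 1/(3*(-5 + 16)))**2 = (267 + (1/3)/11)**2 = (267 + (1/3)*(1/11))**2 = (267 + 1/33)**2 = (8812/33)**2 = 77651344/1089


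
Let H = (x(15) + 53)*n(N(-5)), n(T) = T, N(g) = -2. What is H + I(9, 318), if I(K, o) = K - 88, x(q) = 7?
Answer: -199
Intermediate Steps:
I(K, o) = -88 + K
H = -120 (H = (7 + 53)*(-2) = 60*(-2) = -120)
H + I(9, 318) = -120 + (-88 + 9) = -120 - 79 = -199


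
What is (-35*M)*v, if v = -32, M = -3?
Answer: -3360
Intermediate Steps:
(-35*M)*v = -35*(-3)*(-32) = 105*(-32) = -3360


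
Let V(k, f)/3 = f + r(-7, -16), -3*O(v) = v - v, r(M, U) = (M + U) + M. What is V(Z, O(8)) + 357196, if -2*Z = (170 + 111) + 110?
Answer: 357106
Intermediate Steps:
r(M, U) = U + 2*M
Z = -391/2 (Z = -((170 + 111) + 110)/2 = -(281 + 110)/2 = -½*391 = -391/2 ≈ -195.50)
O(v) = 0 (O(v) = -(v - v)/3 = -⅓*0 = 0)
V(k, f) = -90 + 3*f (V(k, f) = 3*(f + (-16 + 2*(-7))) = 3*(f + (-16 - 14)) = 3*(f - 30) = 3*(-30 + f) = -90 + 3*f)
V(Z, O(8)) + 357196 = (-90 + 3*0) + 357196 = (-90 + 0) + 357196 = -90 + 357196 = 357106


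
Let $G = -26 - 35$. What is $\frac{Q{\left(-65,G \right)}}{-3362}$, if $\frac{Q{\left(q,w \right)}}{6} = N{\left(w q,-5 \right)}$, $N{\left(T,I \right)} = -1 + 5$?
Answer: $- \frac{12}{1681} \approx -0.0071386$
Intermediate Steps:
$G = -61$
$N{\left(T,I \right)} = 4$
$Q{\left(q,w \right)} = 24$ ($Q{\left(q,w \right)} = 6 \cdot 4 = 24$)
$\frac{Q{\left(-65,G \right)}}{-3362} = \frac{24}{-3362} = 24 \left(- \frac{1}{3362}\right) = - \frac{12}{1681}$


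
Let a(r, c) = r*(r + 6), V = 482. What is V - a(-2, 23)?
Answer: 490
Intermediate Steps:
a(r, c) = r*(6 + r)
V - a(-2, 23) = 482 - (-2)*(6 - 2) = 482 - (-2)*4 = 482 - 1*(-8) = 482 + 8 = 490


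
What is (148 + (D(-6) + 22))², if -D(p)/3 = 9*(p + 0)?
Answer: 110224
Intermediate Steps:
D(p) = -27*p (D(p) = -27*(p + 0) = -27*p)
(148 + (D(-6) + 22))² = (148 + (-27*(-6) + 22))² = (148 + (162 + 22))² = (148 + 184)² = 332² = 110224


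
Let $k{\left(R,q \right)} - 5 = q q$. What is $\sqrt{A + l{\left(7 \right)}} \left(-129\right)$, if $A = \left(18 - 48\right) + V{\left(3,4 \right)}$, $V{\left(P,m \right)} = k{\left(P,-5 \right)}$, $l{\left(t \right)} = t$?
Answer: $- 129 \sqrt{7} \approx -341.3$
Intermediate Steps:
$k{\left(R,q \right)} = 5 + q^{2}$ ($k{\left(R,q \right)} = 5 + q q = 5 + q^{2}$)
$V{\left(P,m \right)} = 30$ ($V{\left(P,m \right)} = 5 + \left(-5\right)^{2} = 5 + 25 = 30$)
$A = 0$ ($A = \left(18 - 48\right) + 30 = -30 + 30 = 0$)
$\sqrt{A + l{\left(7 \right)}} \left(-129\right) = \sqrt{0 + 7} \left(-129\right) = \sqrt{7} \left(-129\right) = - 129 \sqrt{7}$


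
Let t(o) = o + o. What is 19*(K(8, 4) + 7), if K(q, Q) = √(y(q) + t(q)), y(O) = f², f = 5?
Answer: 133 + 19*√41 ≈ 254.66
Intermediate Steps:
t(o) = 2*o
y(O) = 25 (y(O) = 5² = 25)
K(q, Q) = √(25 + 2*q)
19*(K(8, 4) + 7) = 19*(√(25 + 2*8) + 7) = 19*(√(25 + 16) + 7) = 19*(√41 + 7) = 19*(7 + √41) = 133 + 19*√41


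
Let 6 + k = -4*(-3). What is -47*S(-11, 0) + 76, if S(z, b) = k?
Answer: -206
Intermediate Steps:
k = 6 (k = -6 - 4*(-3) = -6 + 12 = 6)
S(z, b) = 6
-47*S(-11, 0) + 76 = -47*6 + 76 = -282 + 76 = -206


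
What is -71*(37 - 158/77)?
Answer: -191061/77 ≈ -2481.3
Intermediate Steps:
-71*(37 - 158/77) = -71*2691/77 = -191061/77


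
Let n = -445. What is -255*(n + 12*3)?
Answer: 104295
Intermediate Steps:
-255*(n + 12*3) = -255*(-445 + 12*3) = -255*(-445 + 36) = -255*(-409) = 104295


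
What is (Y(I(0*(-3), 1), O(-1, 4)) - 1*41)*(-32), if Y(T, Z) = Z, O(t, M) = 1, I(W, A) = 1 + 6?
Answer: 1280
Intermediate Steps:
I(W, A) = 7
(Y(I(0*(-3), 1), O(-1, 4)) - 1*41)*(-32) = (1 - 1*41)*(-32) = (1 - 41)*(-32) = -40*(-32) = 1280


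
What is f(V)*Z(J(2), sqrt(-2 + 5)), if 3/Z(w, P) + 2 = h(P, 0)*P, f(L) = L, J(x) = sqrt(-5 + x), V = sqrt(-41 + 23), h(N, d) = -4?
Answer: -9*I*sqrt(6)/11 + 9*I*sqrt(2)/22 ≈ -1.4256*I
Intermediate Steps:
V = 3*I*sqrt(2) (V = sqrt(-18) = 3*I*sqrt(2) ≈ 4.2426*I)
Z(w, P) = 3/(-2 - 4*P)
f(V)*Z(J(2), sqrt(-2 + 5)) = (3*I*sqrt(2))*(3/(2*(-1 - 2*sqrt(-2 + 5)))) = (3*I*sqrt(2))*(3/(2*(-1 - 2*sqrt(3)))) = 9*I*sqrt(2)/(2*(-1 - 2*sqrt(3)))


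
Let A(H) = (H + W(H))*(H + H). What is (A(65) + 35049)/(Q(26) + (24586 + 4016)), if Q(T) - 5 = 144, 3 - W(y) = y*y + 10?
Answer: -506661/28751 ≈ -17.622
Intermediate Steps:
W(y) = -7 - y² (W(y) = 3 - (y*y + 10) = 3 - (y² + 10) = 3 - (10 + y²) = 3 + (-10 - y²) = -7 - y²)
A(H) = 2*H*(-7 + H - H²) (A(H) = (H + (-7 - H²))*(H + H) = (-7 + H - H²)*(2*H) = 2*H*(-7 + H - H²))
Q(T) = 149 (Q(T) = 5 + 144 = 149)
(A(65) + 35049)/(Q(26) + (24586 + 4016)) = (2*65*(-7 + 65 - 1*65²) + 35049)/(149 + (24586 + 4016)) = (2*65*(-7 + 65 - 1*4225) + 35049)/(149 + 28602) = (2*65*(-7 + 65 - 4225) + 35049)/28751 = (2*65*(-4167) + 35049)*(1/28751) = (-541710 + 35049)*(1/28751) = -506661*1/28751 = -506661/28751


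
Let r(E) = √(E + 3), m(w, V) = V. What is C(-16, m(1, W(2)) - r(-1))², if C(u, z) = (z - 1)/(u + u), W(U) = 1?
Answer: 1/512 ≈ 0.0019531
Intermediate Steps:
r(E) = √(3 + E)
C(u, z) = (-1 + z)/(2*u) (C(u, z) = (-1 + z)/((2*u)) = (-1 + z)*(1/(2*u)) = (-1 + z)/(2*u))
C(-16, m(1, W(2)) - r(-1))² = ((½)*(-1 + (1 - √(3 - 1)))/(-16))² = ((½)*(-1/16)*(-1 + (1 - √2)))² = ((½)*(-1/16)*(-√2))² = (√2/32)² = 1/512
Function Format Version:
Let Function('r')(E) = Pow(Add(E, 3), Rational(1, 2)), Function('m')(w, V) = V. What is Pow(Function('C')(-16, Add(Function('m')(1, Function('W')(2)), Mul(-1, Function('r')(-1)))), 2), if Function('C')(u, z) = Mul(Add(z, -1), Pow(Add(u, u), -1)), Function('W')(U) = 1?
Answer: Rational(1, 512) ≈ 0.0019531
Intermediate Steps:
Function('r')(E) = Pow(Add(3, E), Rational(1, 2))
Function('C')(u, z) = Mul(Rational(1, 2), Pow(u, -1), Add(-1, z)) (Function('C')(u, z) = Mul(Add(-1, z), Pow(Mul(2, u), -1)) = Mul(Add(-1, z), Mul(Rational(1, 2), Pow(u, -1))) = Mul(Rational(1, 2), Pow(u, -1), Add(-1, z)))
Pow(Function('C')(-16, Add(Function('m')(1, Function('W')(2)), Mul(-1, Function('r')(-1)))), 2) = Pow(Mul(Rational(1, 2), Pow(-16, -1), Add(-1, Add(1, Mul(-1, Pow(Add(3, -1), Rational(1, 2)))))), 2) = Pow(Mul(Rational(1, 2), Rational(-1, 16), Add(-1, Add(1, Mul(-1, Pow(2, Rational(1, 2)))))), 2) = Pow(Mul(Rational(1, 2), Rational(-1, 16), Mul(-1, Pow(2, Rational(1, 2)))), 2) = Pow(Mul(Rational(1, 32), Pow(2, Rational(1, 2))), 2) = Rational(1, 512)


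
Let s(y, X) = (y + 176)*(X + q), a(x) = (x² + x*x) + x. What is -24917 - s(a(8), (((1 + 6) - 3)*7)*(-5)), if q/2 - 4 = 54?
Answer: -17429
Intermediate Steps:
q = 116 (q = 8 + 2*54 = 8 + 108 = 116)
a(x) = x + 2*x² (a(x) = (x² + x²) + x = 2*x² + x = x + 2*x²)
s(y, X) = (116 + X)*(176 + y) (s(y, X) = (y + 176)*(X + 116) = (176 + y)*(116 + X) = (116 + X)*(176 + y))
-24917 - s(a(8), (((1 + 6) - 3)*7)*(-5)) = -24917 - (20416 + 116*(8*(1 + 2*8)) + 176*((((1 + 6) - 3)*7)*(-5)) + ((((1 + 6) - 3)*7)*(-5))*(8*(1 + 2*8))) = -24917 - (20416 + 116*(8*(1 + 16)) + 176*(((7 - 3)*7)*(-5)) + (((7 - 3)*7)*(-5))*(8*(1 + 16))) = -24917 - (20416 + 116*(8*17) + 176*((4*7)*(-5)) + ((4*7)*(-5))*(8*17)) = -24917 - (20416 + 116*136 + 176*(28*(-5)) + (28*(-5))*136) = -24917 - (20416 + 15776 + 176*(-140) - 140*136) = -24917 - (20416 + 15776 - 24640 - 19040) = -24917 - 1*(-7488) = -24917 + 7488 = -17429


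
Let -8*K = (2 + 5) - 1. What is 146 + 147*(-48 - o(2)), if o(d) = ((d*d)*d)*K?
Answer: -6028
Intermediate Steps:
K = -¾ (K = -((2 + 5) - 1)/8 = -(7 - 1)/8 = -⅛*6 = -¾ ≈ -0.75000)
o(d) = -3*d³/4 (o(d) = ((d*d)*d)*(-¾) = (d²*d)*(-¾) = d³*(-¾) = -3*d³/4)
146 + 147*(-48 - o(2)) = 146 + 147*(-48 - (-3)*2³/4) = 146 + 147*(-48 - (-3)*8/4) = 146 + 147*(-48 - 1*(-6)) = 146 + 147*(-48 + 6) = 146 + 147*(-42) = 146 - 6174 = -6028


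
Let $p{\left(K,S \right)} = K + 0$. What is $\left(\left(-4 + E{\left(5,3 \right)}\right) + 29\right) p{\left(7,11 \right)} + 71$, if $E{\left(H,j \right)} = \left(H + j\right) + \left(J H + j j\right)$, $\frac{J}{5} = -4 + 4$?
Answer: $365$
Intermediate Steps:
$J = 0$ ($J = 5 \left(-4 + 4\right) = 5 \cdot 0 = 0$)
$p{\left(K,S \right)} = K$
$E{\left(H,j \right)} = H + j + j^{2}$ ($E{\left(H,j \right)} = \left(H + j\right) + \left(0 H + j j\right) = \left(H + j\right) + \left(0 + j^{2}\right) = \left(H + j\right) + j^{2} = H + j + j^{2}$)
$\left(\left(-4 + E{\left(5,3 \right)}\right) + 29\right) p{\left(7,11 \right)} + 71 = \left(\left(-4 + \left(5 + 3 + 3^{2}\right)\right) + 29\right) 7 + 71 = \left(\left(-4 + \left(5 + 3 + 9\right)\right) + 29\right) 7 + 71 = \left(\left(-4 + 17\right) + 29\right) 7 + 71 = \left(13 + 29\right) 7 + 71 = 42 \cdot 7 + 71 = 294 + 71 = 365$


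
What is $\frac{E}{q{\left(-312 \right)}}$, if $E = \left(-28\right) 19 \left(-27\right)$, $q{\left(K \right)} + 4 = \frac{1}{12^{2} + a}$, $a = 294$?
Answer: $- \frac{6291432}{1751} \approx -3593.1$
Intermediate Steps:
$q{\left(K \right)} = - \frac{1751}{438}$ ($q{\left(K \right)} = -4 + \frac{1}{12^{2} + 294} = -4 + \frac{1}{144 + 294} = -4 + \frac{1}{438} = - \frac{1751}{438}$)
$E = 14364$ ($E = \left(-532\right) \left(-27\right) = 14364$)
$\frac{E}{q{\left(-312 \right)}} = \frac{14364}{- \frac{1751}{438}} = 14364 \left(- \frac{438}{1751}\right) = - \frac{6291432}{1751}$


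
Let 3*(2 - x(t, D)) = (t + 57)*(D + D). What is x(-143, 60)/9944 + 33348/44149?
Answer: 34540955/31358404 ≈ 1.1015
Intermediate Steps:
x(t, D) = 2 - 2*D*(57 + t)/3 (x(t, D) = 2 - (t + 57)*(D + D)/3 = 2 - (57 + t)*2*D/3 = 2 - 2*D*(57 + t)/3)
x(-143, 60)/9944 + 33348/44149 = (2 - 38*60 - ⅔*60*(-143))/9944 + 33348/44149 = (2 - 2280 + 5720)*(1/9944) + 33348*(1/44149) = 3442*(1/9944) + 4764/6307 = 1721/4972 + 4764/6307 = 34540955/31358404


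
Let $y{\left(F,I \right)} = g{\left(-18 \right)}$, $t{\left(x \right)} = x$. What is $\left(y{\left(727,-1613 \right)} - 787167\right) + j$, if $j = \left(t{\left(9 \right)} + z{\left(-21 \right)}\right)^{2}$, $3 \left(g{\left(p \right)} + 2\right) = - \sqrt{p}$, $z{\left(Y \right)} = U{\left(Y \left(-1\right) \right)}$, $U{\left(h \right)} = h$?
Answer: $-786269 - i \sqrt{2} \approx -7.8627 \cdot 10^{5} - 1.4142 i$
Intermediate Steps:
$z{\left(Y \right)} = - Y$ ($z{\left(Y \right)} = Y \left(-1\right) = - Y$)
$g{\left(p \right)} = -2 - \frac{\sqrt{p}}{3}$ ($g{\left(p \right)} = -2 + \frac{\left(-1\right) \sqrt{p}}{3} = -2 - \frac{\sqrt{p}}{3}$)
$y{\left(F,I \right)} = -2 - i \sqrt{2}$ ($y{\left(F,I \right)} = -2 - \frac{\sqrt{-18}}{3} = -2 - \frac{3 i \sqrt{2}}{3} = -2 - i \sqrt{2}$)
$j = 900$ ($j = \left(9 - -21\right)^{2} = \left(9 + 21\right)^{2} = 30^{2} = 900$)
$\left(y{\left(727,-1613 \right)} - 787167\right) + j = \left(\left(-2 - i \sqrt{2}\right) - 787167\right) + 900 = \left(-787169 - i \sqrt{2}\right) + 900 = -786269 - i \sqrt{2}$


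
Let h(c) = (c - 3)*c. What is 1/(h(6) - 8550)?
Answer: -1/8532 ≈ -0.00011721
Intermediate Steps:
h(c) = c*(-3 + c) (h(c) = (-3 + c)*c = c*(-3 + c))
1/(h(6) - 8550) = 1/(6*(-3 + 6) - 8550) = 1/(6*3 - 8550) = 1/(18 - 8550) = 1/(-8532) = -1/8532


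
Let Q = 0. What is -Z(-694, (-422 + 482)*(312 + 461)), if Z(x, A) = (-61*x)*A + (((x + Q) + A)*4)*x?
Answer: -1836626584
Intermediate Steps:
Z(x, A) = x*(4*A + 4*x) - 61*A*x (Z(x, A) = (-61*x)*A + (((x + 0) + A)*4)*x = -61*A*x + ((x + A)*4)*x = -61*A*x + ((A + x)*4)*x = -61*A*x + (4*A + 4*x)*x = -61*A*x + x*(4*A + 4*x) = x*(4*A + 4*x) - 61*A*x)
-Z(-694, (-422 + 482)*(312 + 461)) = -(-694)*(-57*(-422 + 482)*(312 + 461) + 4*(-694)) = -(-694)*(-3420*773 - 2776) = -(-694)*(-57*46380 - 2776) = -(-694)*(-2643660 - 2776) = -(-694)*(-2646436) = -1*1836626584 = -1836626584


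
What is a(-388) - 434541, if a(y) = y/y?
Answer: -434540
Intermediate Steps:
a(y) = 1
a(-388) - 434541 = 1 - 434541 = -434540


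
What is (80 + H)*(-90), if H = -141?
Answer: 5490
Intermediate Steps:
(80 + H)*(-90) = (80 - 141)*(-90) = -61*(-90) = 5490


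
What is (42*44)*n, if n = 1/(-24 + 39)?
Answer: 616/5 ≈ 123.20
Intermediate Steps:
n = 1/15 ≈ 0.066667
(42*44)*n = (42*44)*(1/15) = 1848*(1/15) = 616/5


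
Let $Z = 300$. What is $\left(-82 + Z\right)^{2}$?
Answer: $47524$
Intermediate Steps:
$\left(-82 + Z\right)^{2} = \left(-82 + 300\right)^{2} = 218^{2} = 47524$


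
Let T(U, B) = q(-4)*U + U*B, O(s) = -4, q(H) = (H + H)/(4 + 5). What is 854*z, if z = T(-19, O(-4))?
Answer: 713944/9 ≈ 79327.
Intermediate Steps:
q(H) = 2*H/9 (q(H) = (2*H)/9 = (2*H)*(⅑) = 2*H/9)
T(U, B) = -8*U/9 + B*U (T(U, B) = ((2/9)*(-4))*U + U*B = -8*U/9 + B*U)
z = 836/9 (z = (⅑)*(-19)*(-8 + 9*(-4)) = (⅑)*(-19)*(-8 - 36) = (⅑)*(-19)*(-44) = 836/9 ≈ 92.889)
854*z = 854*(836/9) = 713944/9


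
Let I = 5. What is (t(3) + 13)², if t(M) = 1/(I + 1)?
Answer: 6241/36 ≈ 173.36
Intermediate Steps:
t(M) = ⅙ (t(M) = 1/(5 + 1) = 1/6 = ⅙)
(t(3) + 13)² = (⅙ + 13)² = (79/6)² = 6241/36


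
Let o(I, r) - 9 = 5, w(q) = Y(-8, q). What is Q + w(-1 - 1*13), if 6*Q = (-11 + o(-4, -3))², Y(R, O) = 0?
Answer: 3/2 ≈ 1.5000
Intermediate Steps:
w(q) = 0
o(I, r) = 14 (o(I, r) = 9 + 5 = 14)
Q = 3/2 (Q = (-11 + 14)²/6 = (⅙)*3² = (⅙)*9 = 3/2 ≈ 1.5000)
Q + w(-1 - 1*13) = 3/2 + 0 = 3/2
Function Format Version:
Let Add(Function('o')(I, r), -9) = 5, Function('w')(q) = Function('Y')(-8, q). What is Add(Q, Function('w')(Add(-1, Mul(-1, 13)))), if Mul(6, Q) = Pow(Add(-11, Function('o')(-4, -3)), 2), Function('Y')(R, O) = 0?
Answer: Rational(3, 2) ≈ 1.5000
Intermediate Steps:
Function('w')(q) = 0
Function('o')(I, r) = 14 (Function('o')(I, r) = Add(9, 5) = 14)
Q = Rational(3, 2) (Q = Mul(Rational(1, 6), Pow(Add(-11, 14), 2)) = Mul(Rational(1, 6), Pow(3, 2)) = Mul(Rational(1, 6), 9) = Rational(3, 2) ≈ 1.5000)
Add(Q, Function('w')(Add(-1, Mul(-1, 13)))) = Add(Rational(3, 2), 0) = Rational(3, 2)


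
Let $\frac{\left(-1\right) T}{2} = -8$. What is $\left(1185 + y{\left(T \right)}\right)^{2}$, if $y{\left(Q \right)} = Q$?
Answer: $1442401$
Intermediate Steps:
$T = 16$ ($T = \left(-2\right) \left(-8\right) = 16$)
$\left(1185 + y{\left(T \right)}\right)^{2} = \left(1185 + 16\right)^{2} = 1201^{2} = 1442401$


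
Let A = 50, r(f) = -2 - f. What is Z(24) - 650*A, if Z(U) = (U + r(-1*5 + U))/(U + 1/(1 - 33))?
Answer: -24927404/767 ≈ -32500.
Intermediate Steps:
Z(U) = 3/(-1/32 + U) (Z(U) = (U + (-2 - (-1*5 + U)))/(U + 1/(1 - 33)) = (U + (-2 - (-5 + U)))/(U + 1/(-32)) = (U + (-2 + (5 - U)))/(U - 1/32) = (U + (3 - U))/(-1/32 + U) = 3/(-1/32 + U))
Z(24) - 650*A = 96/(-1 + 32*24) - 650*50 = 96/(-1 + 768) - 32500 = 96/767 - 32500 = -24927404/767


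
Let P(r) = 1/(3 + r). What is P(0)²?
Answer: ⅑ ≈ 0.11111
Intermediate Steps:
P(0)² = (1/(3 + 0))² = (1/3)² = (⅓)² = ⅑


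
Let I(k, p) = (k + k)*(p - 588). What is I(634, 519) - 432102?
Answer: -519594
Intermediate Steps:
I(k, p) = 2*k*(-588 + p) (I(k, p) = (2*k)*(-588 + p) = 2*k*(-588 + p))
I(634, 519) - 432102 = 2*634*(-588 + 519) - 432102 = 2*634*(-69) - 432102 = -87492 - 432102 = -519594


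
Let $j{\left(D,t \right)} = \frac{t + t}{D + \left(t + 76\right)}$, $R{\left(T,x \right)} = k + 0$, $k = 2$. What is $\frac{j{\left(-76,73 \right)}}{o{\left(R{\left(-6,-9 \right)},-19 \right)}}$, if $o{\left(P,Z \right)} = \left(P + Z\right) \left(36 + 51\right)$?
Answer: $- \frac{2}{1479} \approx -0.0013523$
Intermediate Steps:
$R{\left(T,x \right)} = 2$ ($R{\left(T,x \right)} = 2 + 0 = 2$)
$o{\left(P,Z \right)} = 87 P + 87 Z$ ($o{\left(P,Z \right)} = \left(P + Z\right) 87 = 87 P + 87 Z$)
$j{\left(D,t \right)} = \frac{2 t}{76 + D + t}$ ($j{\left(D,t \right)} = \frac{2 t}{D + \left(76 + t\right)} = \frac{2 t}{76 + D + t}$)
$\frac{j{\left(-76,73 \right)}}{o{\left(R{\left(-6,-9 \right)},-19 \right)}} = \frac{2 \cdot 73 \frac{1}{76 - 76 + 73}}{87 \cdot 2 + 87 \left(-19\right)} = \frac{2 \cdot 73 \cdot \frac{1}{73}}{174 - 1653} = \frac{2 \cdot 73 \cdot \frac{1}{73}}{-1479} = 2 \left(- \frac{1}{1479}\right) = - \frac{2}{1479}$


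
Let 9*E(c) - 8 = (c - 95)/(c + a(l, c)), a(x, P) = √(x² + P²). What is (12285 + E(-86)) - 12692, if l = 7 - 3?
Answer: -12341/24 - 181*√1853/72 ≈ -622.42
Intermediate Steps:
l = 4
a(x, P) = √(P² + x²)
E(c) = 8/9 + (-95 + c)/(9*(c + √(16 + c²))) (E(c) = 8/9 + ((c - 95)/(c + √(c² + 4²)))/9 = 8/9 + ((-95 + c)/(c + √(c² + 16)))/9 = 8/9 + ((-95 + c)/(c + √(16 + c²)))/9 = 8/9 + (-95 + c)/(9*(c + √(16 + c²))))
(12285 + E(-86)) - 12692 = (12285 + (-95/9 - 86 + 8*√(16 + (-86)²)/9)/(-86 + √(16 + (-86)²))) - 12692 = (12285 + (-95/9 - 86 + 8*√(16 + 7396)/9)/(-86 + √(16 + 7396))) - 12692 = (12285 + (-95/9 - 86 + 8*√7412/9)/(-86 + √7412)) - 12692 = (12285 + (-95/9 - 86 + 8*(2*√1853)/9)/(-86 + 2*√1853)) - 12692 = (12285 + (-95/9 - 86 + 16*√1853/9)/(-86 + 2*√1853)) - 12692 = (12285 + (-869/9 + 16*√1853/9)/(-86 + 2*√1853)) - 12692 = -407 + (-869/9 + 16*√1853/9)/(-86 + 2*√1853)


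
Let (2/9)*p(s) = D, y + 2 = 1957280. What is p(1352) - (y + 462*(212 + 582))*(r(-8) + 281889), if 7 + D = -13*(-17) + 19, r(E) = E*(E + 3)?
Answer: -1310465758851/2 ≈ -6.5523e+11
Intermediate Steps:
r(E) = E*(3 + E)
y = 1957278 (y = -2 + 1957280 = 1957278)
D = 233 (D = -7 + (-13*(-17) + 19) = -7 + (221 + 19) = -7 + 240 = 233)
p(s) = 2097/2 (p(s) = (9/2)*233 = 2097/2)
p(1352) - (y + 462*(212 + 582))*(r(-8) + 281889) = 2097/2 - (1957278 + 462*(212 + 582))*(-8*(3 - 8) + 281889) = 2097/2 - (1957278 + 462*794)*(-8*(-5) + 281889) = 2097/2 - (1957278 + 366828)*(40 + 281889) = 2097/2 - 2324106*281929 = 2097/2 - 1*655232880474 = 2097/2 - 655232880474 = -1310465758851/2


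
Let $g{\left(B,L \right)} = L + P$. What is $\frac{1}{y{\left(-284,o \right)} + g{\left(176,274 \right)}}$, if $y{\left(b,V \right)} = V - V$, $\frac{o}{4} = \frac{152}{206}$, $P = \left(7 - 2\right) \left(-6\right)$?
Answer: $\frac{1}{244} \approx 0.0040984$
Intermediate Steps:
$P = -30$ ($P = 5 \left(-6\right) = -30$)
$o = \frac{304}{103}$ ($o = 4 \cdot \frac{152}{206} = 4 \cdot 152 \cdot \frac{1}{206} = 4 \cdot \frac{76}{103} = \frac{304}{103} \approx 2.9515$)
$g{\left(B,L \right)} = -30 + L$ ($g{\left(B,L \right)} = L - 30 = -30 + L$)
$y{\left(b,V \right)} = 0$
$\frac{1}{y{\left(-284,o \right)} + g{\left(176,274 \right)}} = \frac{1}{0 + \left(-30 + 274\right)} = \frac{1}{0 + 244} = \frac{1}{244}$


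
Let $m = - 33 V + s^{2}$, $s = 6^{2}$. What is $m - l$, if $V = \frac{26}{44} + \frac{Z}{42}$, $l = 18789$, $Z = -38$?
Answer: $- \frac{244757}{14} \approx -17483.0$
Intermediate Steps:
$s = 36$
$V = - \frac{145}{462}$ ($V = \frac{26}{44} - \frac{38}{42} = 26 \cdot \frac{1}{44} - \frac{19}{21} = \frac{13}{22} - \frac{19}{21} = - \frac{145}{462} \approx -0.31385$)
$m = \frac{18289}{14}$ ($m = \left(-33\right) \left(- \frac{145}{462}\right) + 36^{2} = \frac{145}{14} + 1296 = \frac{18289}{14} \approx 1306.4$)
$m - l = \frac{18289}{14} - 18789 = - \frac{244757}{14}$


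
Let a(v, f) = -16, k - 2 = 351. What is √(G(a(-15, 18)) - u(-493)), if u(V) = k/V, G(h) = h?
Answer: I*√3714755/493 ≈ 3.9095*I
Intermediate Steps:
k = 353 (k = 2 + 351 = 353)
u(V) = 353/V
√(G(a(-15, 18)) - u(-493)) = √(-16 - 353/(-493)) = √(-16 - 353*(-1)/493) = √(-16 - 1*(-353/493)) = √(-16 + 353/493) = √(-7535/493) = I*√3714755/493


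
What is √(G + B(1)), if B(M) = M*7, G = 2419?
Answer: √2426 ≈ 49.254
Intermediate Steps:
B(M) = 7*M
√(G + B(1)) = √(2419 + 7*1) = √(2419 + 7) = √2426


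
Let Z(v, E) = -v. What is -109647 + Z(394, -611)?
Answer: -110041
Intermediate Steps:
-109647 + Z(394, -611) = -109647 - 1*394 = -109647 - 394 = -110041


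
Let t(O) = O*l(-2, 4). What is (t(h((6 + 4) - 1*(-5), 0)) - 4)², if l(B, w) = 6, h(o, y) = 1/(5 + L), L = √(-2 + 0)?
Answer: 4*(-41*I + 28*√2)/(-23*I + 10*√2) ≈ 8.2469 + 1.8158*I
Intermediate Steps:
L = I*√2 (L = √(-2) = I*√2 ≈ 1.4142*I)
h(o, y) = 1/(5 + I*√2)
t(O) = 6*O (t(O) = O*6 = 6*O)
(t(h((6 + 4) - 1*(-5), 0)) - 4)² = (6*(5/27 - I*√2/27) - 4)² = ((10/9 - 2*I*√2/9) - 4)² = (-26/9 - 2*I*√2/9)²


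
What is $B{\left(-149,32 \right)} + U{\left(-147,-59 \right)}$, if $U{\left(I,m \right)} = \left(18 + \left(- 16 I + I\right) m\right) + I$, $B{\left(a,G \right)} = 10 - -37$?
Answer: $-130177$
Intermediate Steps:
$B{\left(a,G \right)} = 47$ ($B{\left(a,G \right)} = 10 + 37 = 47$)
$U{\left(I,m \right)} = 18 + I - 15 I m$ ($U{\left(I,m \right)} = \left(18 + - 15 I m\right) + I = \left(18 - 15 I m\right) + I = 18 + I - 15 I m$)
$B{\left(-149,32 \right)} + U{\left(-147,-59 \right)} = 47 - \left(129 + 130095\right) = 47 - 130224 = -130177$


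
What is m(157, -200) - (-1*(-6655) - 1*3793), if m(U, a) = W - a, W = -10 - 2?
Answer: -2674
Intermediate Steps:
W = -12
m(U, a) = -12 - a
m(157, -200) - (-1*(-6655) - 1*3793) = (-12 - 1*(-200)) - (-1*(-6655) - 1*3793) = (-12 + 200) - (6655 - 3793) = 188 - 1*2862 = 188 - 2862 = -2674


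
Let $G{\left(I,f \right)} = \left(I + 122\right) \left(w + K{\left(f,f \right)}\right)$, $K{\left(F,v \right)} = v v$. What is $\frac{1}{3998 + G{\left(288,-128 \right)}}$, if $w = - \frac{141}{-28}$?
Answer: $\frac{14}{94129037} \approx 1.4873 \cdot 10^{-7}$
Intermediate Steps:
$w = \frac{141}{28}$ ($w = \left(-141\right) \left(- \frac{1}{28}\right) = \frac{141}{28} \approx 5.0357$)
$K{\left(F,v \right)} = v^{2}$
$G{\left(I,f \right)} = \left(122 + I\right) \left(\frac{141}{28} + f^{2}\right)$ ($G{\left(I,f \right)} = \left(I + 122\right) \left(\frac{141}{28} + f^{2}\right) = \left(122 + I\right) \left(\frac{141}{28} + f^{2}\right)$)
$\frac{1}{3998 + G{\left(288,-128 \right)}} = \frac{1}{3998 + \left(\frac{8601}{14} + 122 \left(-128\right)^{2} + \frac{141}{28} \cdot 288 + 288 \left(-128\right)^{2}\right)} = \frac{1}{3998 + \left(\frac{8601}{14} + 122 \cdot 16384 + \frac{10152}{7} + 288 \cdot 16384\right)} = \frac{1}{3998 + \left(\frac{8601}{14} + 1998848 + \frac{10152}{7} + 4718592\right)} = \frac{1}{3998 + \frac{94073065}{14}} = \frac{1}{\frac{94129037}{14}} = \frac{14}{94129037}$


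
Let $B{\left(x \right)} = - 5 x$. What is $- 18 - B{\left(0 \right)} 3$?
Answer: $0$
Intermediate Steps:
$- 18 - B{\left(0 \right)} 3 = - 18 - \left(-5\right) 0 \cdot 3 = - 18 \left(-1\right) 0 \cdot 3 = - 18 \cdot 0 \cdot 3 = \left(-18\right) 0 = 0$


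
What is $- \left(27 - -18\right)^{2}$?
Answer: $-2025$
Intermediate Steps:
$- \left(27 - -18\right)^{2} = - \left(27 + 18\right)^{2} = - 45^{2} = \left(-1\right) 2025 = -2025$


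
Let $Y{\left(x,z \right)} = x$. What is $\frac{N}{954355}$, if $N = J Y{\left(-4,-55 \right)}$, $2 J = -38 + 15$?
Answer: $\frac{46}{954355} \approx 4.82 \cdot 10^{-5}$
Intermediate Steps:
$J = - \frac{23}{2}$ ($J = \frac{-38 + 15}{2} = \frac{1}{2} \left(-23\right) = - \frac{23}{2} \approx -11.5$)
$N = 46$ ($N = \left(- \frac{23}{2}\right) \left(-4\right) = 46$)
$\frac{N}{954355} = \frac{46}{954355}$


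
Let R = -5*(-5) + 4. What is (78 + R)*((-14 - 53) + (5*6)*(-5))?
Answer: -23219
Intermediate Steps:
R = 29 (R = 25 + 4 = 29)
(78 + R)*((-14 - 53) + (5*6)*(-5)) = (78 + 29)*((-14 - 53) + (5*6)*(-5)) = 107*(-67 + 30*(-5)) = 107*(-67 - 150) = 107*(-217) = -23219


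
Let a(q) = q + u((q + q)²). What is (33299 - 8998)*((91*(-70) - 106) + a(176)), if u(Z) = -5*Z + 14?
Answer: -15207711606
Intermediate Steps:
u(Z) = 14 - 5*Z
a(q) = 14 + q - 20*q² (a(q) = q + (14 - 5*(q + q)²) = q + (14 - 5*4*q²) = q + (14 - 20*q²) = 14 + q - 20*q²)
(33299 - 8998)*((91*(-70) - 106) + a(176)) = (33299 - 8998)*((91*(-70) - 106) + (14 + 176 - 20*176²)) = 24301*((-6370 - 106) + (14 + 176 - 20*30976)) = 24301*(-6476 + (14 + 176 - 619520)) = 24301*(-6476 - 619330) = 24301*(-625806) = -15207711606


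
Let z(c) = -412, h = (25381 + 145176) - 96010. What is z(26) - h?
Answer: -74959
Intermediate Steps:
h = 74547 (h = 170557 - 96010 = 74547)
z(26) - h = -412 - 1*74547 = -412 - 74547 = -74959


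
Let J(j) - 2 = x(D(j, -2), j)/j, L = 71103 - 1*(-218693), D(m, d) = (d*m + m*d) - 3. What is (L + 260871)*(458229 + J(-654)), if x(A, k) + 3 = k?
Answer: 55008647032859/218 ≈ 2.5233e+11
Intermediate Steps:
D(m, d) = -3 + 2*d*m (D(m, d) = (d*m + d*m) - 3 = 2*d*m - 3 = -3 + 2*d*m)
x(A, k) = -3 + k
L = 289796 (L = 71103 + 218693 = 289796)
J(j) = 2 + (-3 + j)/j
(L + 260871)*(458229 + J(-654)) = (289796 + 260871)*(458229 + (3 - 3/(-654))) = 550667*(458229 + (3 - 3*(-1/654))) = 550667*(458229 + (3 + 1/218)) = 550667*(458229 + 655/218) = 550667*(99894577/218) = 55008647032859/218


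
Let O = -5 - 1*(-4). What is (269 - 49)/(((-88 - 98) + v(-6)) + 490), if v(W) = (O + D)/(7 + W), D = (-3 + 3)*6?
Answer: 220/303 ≈ 0.72607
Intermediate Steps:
O = -1 (O = -5 + 4 = -1)
D = 0 (D = 0*6 = 0)
v(W) = -1/(7 + W) (v(W) = (-1 + 0)/(7 + W) = -1/(7 + W))
(269 - 49)/(((-88 - 98) + v(-6)) + 490) = (269 - 49)/(((-88 - 98) - 1/(7 - 6)) + 490) = 220/((-186 - 1/1) + 490) = 220/((-186 - 1*1) + 490) = 220/((-186 - 1) + 490) = 220/(-187 + 490) = 220/303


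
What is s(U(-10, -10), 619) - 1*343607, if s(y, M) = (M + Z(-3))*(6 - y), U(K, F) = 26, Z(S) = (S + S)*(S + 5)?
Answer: -355747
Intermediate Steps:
Z(S) = 2*S*(5 + S) (Z(S) = (2*S)*(5 + S) = 2*S*(5 + S))
s(y, M) = (-12 + M)*(6 - y) (s(y, M) = (M + 2*(-3)*(5 - 3))*(6 - y) = (M + 2*(-3)*2)*(6 - y) = (M - 12)*(6 - y) = (-12 + M)*(6 - y))
s(U(-10, -10), 619) - 1*343607 = (-72 + 6*619 + 12*26 - 1*619*26) - 1*343607 = (-72 + 3714 + 312 - 16094) - 343607 = -12140 - 343607 = -355747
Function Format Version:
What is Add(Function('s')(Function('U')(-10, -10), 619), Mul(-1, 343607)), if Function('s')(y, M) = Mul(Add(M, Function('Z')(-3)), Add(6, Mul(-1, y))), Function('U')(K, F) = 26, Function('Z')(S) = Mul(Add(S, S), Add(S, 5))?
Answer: -355747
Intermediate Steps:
Function('Z')(S) = Mul(2, S, Add(5, S)) (Function('Z')(S) = Mul(Mul(2, S), Add(5, S)) = Mul(2, S, Add(5, S)))
Function('s')(y, M) = Mul(Add(-12, M), Add(6, Mul(-1, y))) (Function('s')(y, M) = Mul(Add(M, Mul(2, -3, Add(5, -3))), Add(6, Mul(-1, y))) = Mul(Add(M, Mul(2, -3, 2)), Add(6, Mul(-1, y))) = Mul(Add(M, -12), Add(6, Mul(-1, y))) = Mul(Add(-12, M), Add(6, Mul(-1, y))))
Add(Function('s')(Function('U')(-10, -10), 619), Mul(-1, 343607)) = Add(Add(-72, Mul(6, 619), Mul(12, 26), Mul(-1, 619, 26)), Mul(-1, 343607)) = Add(Add(-72, 3714, 312, -16094), -343607) = Add(-12140, -343607) = -355747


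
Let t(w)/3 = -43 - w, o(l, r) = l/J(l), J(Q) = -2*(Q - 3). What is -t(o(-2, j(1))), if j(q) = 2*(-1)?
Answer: 642/5 ≈ 128.40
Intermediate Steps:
J(Q) = 6 - 2*Q (J(Q) = -2*(-3 + Q) = 6 - 2*Q)
j(q) = -2
o(l, r) = l/(6 - 2*l)
t(w) = -129 - 3*w (t(w) = 3*(-43 - w) = -129 - 3*w)
-t(o(-2, j(1))) = -(-129 - (-3)*(-2)/(-6 + 2*(-2))) = -(-129 - (-3)*(-2)/(-6 - 4)) = -(-129 - (-3)*(-2)/(-10)) = -(-129 - (-3)*(-2)*(-1)/10) = -(-129 - 3*(-⅕)) = -(-129 + ⅗) = -1*(-642/5) = 642/5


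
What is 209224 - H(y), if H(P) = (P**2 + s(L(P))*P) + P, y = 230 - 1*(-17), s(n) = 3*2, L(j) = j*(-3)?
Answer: 146486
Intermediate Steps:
L(j) = -3*j
s(n) = 6
y = 247 (y = 230 + 17 = 247)
H(P) = P**2 + 7*P (H(P) = (P**2 + 6*P) + P = P**2 + 7*P)
209224 - H(y) = 209224 - 247*(7 + 247) = 209224 - 247*254 = 209224 - 1*62738 = 209224 - 62738 = 146486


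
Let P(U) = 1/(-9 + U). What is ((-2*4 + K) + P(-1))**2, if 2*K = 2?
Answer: 5041/100 ≈ 50.410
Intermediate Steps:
K = 1 (K = (1/2)*2 = 1)
((-2*4 + K) + P(-1))**2 = ((-2*4 + 1) + 1/(-9 - 1))**2 = ((-8 + 1) + 1/(-10))**2 = (-7 - 1/10)**2 = (-71/10)**2 = 5041/100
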